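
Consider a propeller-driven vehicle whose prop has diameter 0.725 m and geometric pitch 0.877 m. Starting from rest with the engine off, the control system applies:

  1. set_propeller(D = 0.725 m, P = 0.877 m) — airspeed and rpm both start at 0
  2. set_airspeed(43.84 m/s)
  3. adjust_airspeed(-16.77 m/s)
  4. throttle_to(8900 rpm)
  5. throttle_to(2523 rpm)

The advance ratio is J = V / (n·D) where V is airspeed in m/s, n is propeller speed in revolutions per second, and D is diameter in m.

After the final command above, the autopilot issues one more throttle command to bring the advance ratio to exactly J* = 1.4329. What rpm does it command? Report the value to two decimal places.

set_propeller: D = 0.725 m, P = 0.877 m (p = P/D = 1.209655); state ← (V=0, rpm=0)
set_airspeed(43.84): V ← 43.84 m/s
adjust_airspeed(-16.77): V ← 43.84 -16.77 = 27.07 m/s
throttle_to(8900): rpm ← 8900
throttle_to(2523): rpm ← 2523
final state: V = 27.07 m/s, rpm = 2523 → n = rpm/60 = 42.050000 rev/s
target J* = 1.4329; solve J* = V/(n·D) for n: n = V/(J*·D) = 27.07/(1.4329 × 0.725) = 26.057597 rev/s
rpm = 60·n = 1563.455832

rpm = 1563.46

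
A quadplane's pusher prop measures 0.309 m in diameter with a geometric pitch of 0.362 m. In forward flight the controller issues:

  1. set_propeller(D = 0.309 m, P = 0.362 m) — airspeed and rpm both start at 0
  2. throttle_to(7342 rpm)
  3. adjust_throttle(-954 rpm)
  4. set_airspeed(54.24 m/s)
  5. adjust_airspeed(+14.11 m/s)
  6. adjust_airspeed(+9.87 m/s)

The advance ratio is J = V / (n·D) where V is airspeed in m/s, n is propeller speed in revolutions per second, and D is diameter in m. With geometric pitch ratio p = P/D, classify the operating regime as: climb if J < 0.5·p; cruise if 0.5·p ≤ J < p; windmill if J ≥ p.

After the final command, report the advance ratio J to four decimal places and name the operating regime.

J = 2.3776, regime = windmill

set_propeller: D = 0.309 m, P = 0.362 m (p = P/D = 1.171521); state ← (V=0, rpm=0)
throttle_to(7342): rpm ← 7342
adjust_throttle(-954): rpm ← 7342 -954 = 6388
set_airspeed(54.24): V ← 54.24 m/s
adjust_airspeed(+14.11): V ← 54.24 +14.11 = 68.35 m/s
adjust_airspeed(+9.87): V ← 68.35 +9.87 = 78.22 m/s
final state: V = 78.22 m/s, rpm = 6388 → n = rpm/60 = 106.466667 rev/s
J = V / (n·D) = 78.22 / (106.466667 × 0.309) = 2.377638
regime bands: climb J<0.5858 | cruise [0.5858, 1.1715) | windmill J≥1.1715
J = 2.3776 → windmill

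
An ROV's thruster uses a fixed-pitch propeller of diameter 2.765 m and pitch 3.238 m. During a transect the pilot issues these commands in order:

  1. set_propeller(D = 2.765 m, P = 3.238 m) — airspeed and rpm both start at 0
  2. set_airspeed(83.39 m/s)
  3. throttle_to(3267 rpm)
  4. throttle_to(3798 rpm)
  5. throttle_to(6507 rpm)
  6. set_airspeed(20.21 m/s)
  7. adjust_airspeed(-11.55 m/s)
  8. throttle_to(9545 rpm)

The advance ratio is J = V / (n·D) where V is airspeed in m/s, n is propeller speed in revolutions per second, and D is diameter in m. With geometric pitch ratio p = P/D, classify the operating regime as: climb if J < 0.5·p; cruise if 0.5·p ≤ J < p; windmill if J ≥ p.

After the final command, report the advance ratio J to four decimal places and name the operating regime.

J = 0.0197, regime = climb

set_propeller: D = 2.765 m, P = 3.238 m (p = P/D = 1.171067); state ← (V=0, rpm=0)
set_airspeed(83.39): V ← 83.39 m/s
throttle_to(3267): rpm ← 3267
throttle_to(3798): rpm ← 3798
throttle_to(6507): rpm ← 6507
set_airspeed(20.21): V ← 20.21 m/s
adjust_airspeed(-11.55): V ← 20.21 -11.55 = 8.66 m/s
throttle_to(9545): rpm ← 9545
final state: V = 8.66 m/s, rpm = 9545 → n = rpm/60 = 159.083333 rev/s
J = V / (n·D) = 8.66 / (159.083333 × 2.765) = 0.019688
regime bands: climb J<0.5855 | cruise [0.5855, 1.1711) | windmill J≥1.1711
J = 0.0197 → climb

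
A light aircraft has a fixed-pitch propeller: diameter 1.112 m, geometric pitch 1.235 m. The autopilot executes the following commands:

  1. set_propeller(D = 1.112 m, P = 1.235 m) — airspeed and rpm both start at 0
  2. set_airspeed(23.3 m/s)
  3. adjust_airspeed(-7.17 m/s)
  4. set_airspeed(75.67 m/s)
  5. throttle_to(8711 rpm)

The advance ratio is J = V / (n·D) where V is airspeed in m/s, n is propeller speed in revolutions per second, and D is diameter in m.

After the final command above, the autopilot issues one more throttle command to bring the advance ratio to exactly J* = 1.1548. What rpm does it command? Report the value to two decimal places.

set_propeller: D = 1.112 m, P = 1.235 m (p = P/D = 1.110612); state ← (V=0, rpm=0)
set_airspeed(23.3): V ← 23.3 m/s
adjust_airspeed(-7.17): V ← 23.3 -7.17 = 16.13 m/s
set_airspeed(75.67): V ← 75.67 m/s
throttle_to(8711): rpm ← 8711
final state: V = 75.67 m/s, rpm = 8711 → n = rpm/60 = 145.183333 rev/s
target J* = 1.1548; solve J* = V/(n·D) for n: n = V/(J*·D) = 75.67/(1.1548 × 1.112) = 58.926707 rev/s
rpm = 60·n = 3535.602415

rpm = 3535.60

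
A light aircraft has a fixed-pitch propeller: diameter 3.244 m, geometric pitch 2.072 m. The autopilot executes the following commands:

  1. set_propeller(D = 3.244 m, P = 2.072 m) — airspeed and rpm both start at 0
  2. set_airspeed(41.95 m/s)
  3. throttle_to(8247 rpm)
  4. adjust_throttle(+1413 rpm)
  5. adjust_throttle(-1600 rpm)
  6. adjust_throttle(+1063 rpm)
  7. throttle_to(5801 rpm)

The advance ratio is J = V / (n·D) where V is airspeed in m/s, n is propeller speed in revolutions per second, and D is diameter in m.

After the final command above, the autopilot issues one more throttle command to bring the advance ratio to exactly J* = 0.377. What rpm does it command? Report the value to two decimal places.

rpm = 2058.07

set_propeller: D = 3.244 m, P = 2.072 m (p = P/D = 0.638718); state ← (V=0, rpm=0)
set_airspeed(41.95): V ← 41.95 m/s
throttle_to(8247): rpm ← 8247
adjust_throttle(+1413): rpm ← 8247 +1413 = 9660
adjust_throttle(-1600): rpm ← 9660 -1600 = 8060
adjust_throttle(+1063): rpm ← 8060 +1063 = 9123
throttle_to(5801): rpm ← 5801
final state: V = 41.95 m/s, rpm = 5801 → n = rpm/60 = 96.683333 rev/s
target J* = 0.377; solve J* = V/(n·D) for n: n = V/(J*·D) = 41.95/(0.377 × 3.244) = 34.301236 rev/s
rpm = 60·n = 2058.074159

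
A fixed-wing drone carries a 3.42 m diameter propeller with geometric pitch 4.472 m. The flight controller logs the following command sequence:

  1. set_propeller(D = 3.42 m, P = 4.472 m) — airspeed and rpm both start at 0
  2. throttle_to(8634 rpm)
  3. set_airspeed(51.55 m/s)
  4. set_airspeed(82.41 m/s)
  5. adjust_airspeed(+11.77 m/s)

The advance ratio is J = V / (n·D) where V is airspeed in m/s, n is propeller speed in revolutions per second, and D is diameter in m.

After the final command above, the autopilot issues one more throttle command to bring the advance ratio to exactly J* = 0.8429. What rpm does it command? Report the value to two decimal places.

rpm = 1960.23

set_propeller: D = 3.42 m, P = 4.472 m (p = P/D = 1.307602); state ← (V=0, rpm=0)
throttle_to(8634): rpm ← 8634
set_airspeed(51.55): V ← 51.55 m/s
set_airspeed(82.41): V ← 82.41 m/s
adjust_airspeed(+11.77): V ← 82.41 +11.77 = 94.18 m/s
final state: V = 94.18 m/s, rpm = 8634 → n = rpm/60 = 143.900000 rev/s
target J* = 0.8429; solve J* = V/(n·D) for n: n = V/(J*·D) = 94.18/(0.8429 × 3.42) = 32.670556 rev/s
rpm = 60·n = 1960.233363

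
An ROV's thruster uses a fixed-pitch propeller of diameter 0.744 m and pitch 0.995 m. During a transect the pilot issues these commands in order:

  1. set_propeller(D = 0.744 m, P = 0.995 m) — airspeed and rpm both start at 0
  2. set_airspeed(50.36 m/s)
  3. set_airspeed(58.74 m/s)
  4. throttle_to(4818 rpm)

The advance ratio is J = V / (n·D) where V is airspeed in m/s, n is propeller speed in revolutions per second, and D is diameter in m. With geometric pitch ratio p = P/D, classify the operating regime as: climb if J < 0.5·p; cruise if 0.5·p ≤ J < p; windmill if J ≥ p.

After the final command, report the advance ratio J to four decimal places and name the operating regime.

set_propeller: D = 0.744 m, P = 0.995 m (p = P/D = 1.337366); state ← (V=0, rpm=0)
set_airspeed(50.36): V ← 50.36 m/s
set_airspeed(58.74): V ← 58.74 m/s
throttle_to(4818): rpm ← 4818
final state: V = 58.74 m/s, rpm = 4818 → n = rpm/60 = 80.300000 rev/s
J = V / (n·D) = 58.74 / (80.300000 × 0.744) = 0.983208
regime bands: climb J<0.6687 | cruise [0.6687, 1.3374) | windmill J≥1.3374
J = 0.9832 → cruise

J = 0.9832, regime = cruise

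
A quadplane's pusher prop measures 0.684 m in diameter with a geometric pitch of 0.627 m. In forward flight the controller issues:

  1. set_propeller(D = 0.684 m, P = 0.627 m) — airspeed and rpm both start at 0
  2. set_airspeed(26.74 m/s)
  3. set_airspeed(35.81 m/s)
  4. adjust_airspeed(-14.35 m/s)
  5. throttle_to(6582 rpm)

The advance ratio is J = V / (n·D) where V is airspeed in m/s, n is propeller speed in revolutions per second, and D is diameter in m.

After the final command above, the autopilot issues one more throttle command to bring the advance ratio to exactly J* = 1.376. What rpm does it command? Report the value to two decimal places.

rpm = 1368.06

set_propeller: D = 0.684 m, P = 0.627 m (p = P/D = 0.916667); state ← (V=0, rpm=0)
set_airspeed(26.74): V ← 26.74 m/s
set_airspeed(35.81): V ← 35.81 m/s
adjust_airspeed(-14.35): V ← 35.81 -14.35 = 21.46 m/s
throttle_to(6582): rpm ← 6582
final state: V = 21.46 m/s, rpm = 6582 → n = rpm/60 = 109.700000 rev/s
target J* = 1.376; solve J* = V/(n·D) for n: n = V/(J*·D) = 21.46/(1.376 × 0.684) = 22.801068 rev/s
rpm = 60·n = 1368.064055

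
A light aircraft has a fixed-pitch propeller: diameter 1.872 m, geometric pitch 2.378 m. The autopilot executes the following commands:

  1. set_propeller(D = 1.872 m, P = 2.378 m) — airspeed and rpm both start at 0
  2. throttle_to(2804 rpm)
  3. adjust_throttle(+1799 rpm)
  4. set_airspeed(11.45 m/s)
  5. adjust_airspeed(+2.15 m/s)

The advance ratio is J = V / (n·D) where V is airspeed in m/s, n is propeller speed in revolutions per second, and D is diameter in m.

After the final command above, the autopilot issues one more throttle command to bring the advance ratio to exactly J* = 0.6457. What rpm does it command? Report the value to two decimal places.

rpm = 675.08

set_propeller: D = 1.872 m, P = 2.378 m (p = P/D = 1.270299); state ← (V=0, rpm=0)
throttle_to(2804): rpm ← 2804
adjust_throttle(+1799): rpm ← 2804 +1799 = 4603
set_airspeed(11.45): V ← 11.45 m/s
adjust_airspeed(+2.15): V ← 11.45 +2.15 = 13.6 m/s
final state: V = 13.6 m/s, rpm = 4603 → n = rpm/60 = 76.716667 rev/s
target J* = 0.6457; solve J* = V/(n·D) for n: n = V/(J*·D) = 13.6/(0.6457 × 1.872) = 11.251289 rev/s
rpm = 60·n = 675.077336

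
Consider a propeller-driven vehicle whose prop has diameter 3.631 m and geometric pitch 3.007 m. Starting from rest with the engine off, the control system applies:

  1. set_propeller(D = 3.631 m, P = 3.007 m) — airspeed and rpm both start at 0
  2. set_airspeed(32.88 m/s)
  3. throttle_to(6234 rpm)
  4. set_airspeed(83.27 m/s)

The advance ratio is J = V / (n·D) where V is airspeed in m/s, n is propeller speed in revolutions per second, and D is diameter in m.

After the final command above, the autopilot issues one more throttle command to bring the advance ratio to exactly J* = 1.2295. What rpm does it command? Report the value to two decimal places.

set_propeller: D = 3.631 m, P = 3.007 m (p = P/D = 0.828147); state ← (V=0, rpm=0)
set_airspeed(32.88): V ← 32.88 m/s
throttle_to(6234): rpm ← 6234
set_airspeed(83.27): V ← 83.27 m/s
final state: V = 83.27 m/s, rpm = 6234 → n = rpm/60 = 103.900000 rev/s
target J* = 1.2295; solve J* = V/(n·D) for n: n = V/(J*·D) = 83.27/(1.2295 × 3.631) = 18.652360 rev/s
rpm = 60·n = 1119.141584

rpm = 1119.14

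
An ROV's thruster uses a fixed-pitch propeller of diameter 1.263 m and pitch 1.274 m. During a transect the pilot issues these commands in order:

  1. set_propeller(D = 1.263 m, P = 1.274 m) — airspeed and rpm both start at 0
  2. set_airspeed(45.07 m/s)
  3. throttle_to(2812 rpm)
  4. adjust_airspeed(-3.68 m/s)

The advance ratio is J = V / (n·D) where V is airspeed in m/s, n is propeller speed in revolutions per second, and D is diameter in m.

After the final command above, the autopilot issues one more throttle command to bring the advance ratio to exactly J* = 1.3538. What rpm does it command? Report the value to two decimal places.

rpm = 1452.41

set_propeller: D = 1.263 m, P = 1.274 m (p = P/D = 1.008709); state ← (V=0, rpm=0)
set_airspeed(45.07): V ← 45.07 m/s
throttle_to(2812): rpm ← 2812
adjust_airspeed(-3.68): V ← 45.07 -3.68 = 41.39 m/s
final state: V = 41.39 m/s, rpm = 2812 → n = rpm/60 = 46.866667 rev/s
target J* = 1.3538; solve J* = V/(n·D) for n: n = V/(J*·D) = 41.39/(1.3538 × 1.263) = 24.206810 rev/s
rpm = 60·n = 1452.408616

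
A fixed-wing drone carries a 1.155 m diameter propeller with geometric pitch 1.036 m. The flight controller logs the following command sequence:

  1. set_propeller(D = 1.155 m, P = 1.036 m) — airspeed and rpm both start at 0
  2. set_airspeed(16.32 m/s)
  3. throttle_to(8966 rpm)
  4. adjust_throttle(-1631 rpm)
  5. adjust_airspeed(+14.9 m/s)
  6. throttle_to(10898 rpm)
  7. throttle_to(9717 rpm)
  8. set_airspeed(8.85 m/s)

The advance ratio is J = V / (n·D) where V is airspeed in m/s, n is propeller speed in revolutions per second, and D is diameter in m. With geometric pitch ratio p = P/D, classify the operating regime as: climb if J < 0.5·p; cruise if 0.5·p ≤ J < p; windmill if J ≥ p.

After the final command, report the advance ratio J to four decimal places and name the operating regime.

J = 0.0473, regime = climb

set_propeller: D = 1.155 m, P = 1.036 m (p = P/D = 0.896970); state ← (V=0, rpm=0)
set_airspeed(16.32): V ← 16.32 m/s
throttle_to(8966): rpm ← 8966
adjust_throttle(-1631): rpm ← 8966 -1631 = 7335
adjust_airspeed(+14.9): V ← 16.32 +14.9 = 31.22 m/s
throttle_to(10898): rpm ← 10898
throttle_to(9717): rpm ← 9717
set_airspeed(8.85): V ← 8.85 m/s
final state: V = 8.85 m/s, rpm = 9717 → n = rpm/60 = 161.950000 rev/s
J = V / (n·D) = 8.85 / (161.950000 × 1.155) = 0.047313
regime bands: climb J<0.4485 | cruise [0.4485, 0.8970) | windmill J≥0.8970
J = 0.0473 → climb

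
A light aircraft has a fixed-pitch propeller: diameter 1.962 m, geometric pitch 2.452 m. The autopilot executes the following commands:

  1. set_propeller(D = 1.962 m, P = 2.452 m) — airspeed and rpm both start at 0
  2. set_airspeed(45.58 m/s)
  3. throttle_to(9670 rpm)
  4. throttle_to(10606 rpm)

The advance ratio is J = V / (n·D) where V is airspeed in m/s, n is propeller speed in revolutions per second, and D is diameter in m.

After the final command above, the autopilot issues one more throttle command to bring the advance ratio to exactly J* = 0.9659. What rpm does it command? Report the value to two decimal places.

set_propeller: D = 1.962 m, P = 2.452 m (p = P/D = 1.249745); state ← (V=0, rpm=0)
set_airspeed(45.58): V ← 45.58 m/s
throttle_to(9670): rpm ← 9670
throttle_to(10606): rpm ← 10606
final state: V = 45.58 m/s, rpm = 10606 → n = rpm/60 = 176.766667 rev/s
target J* = 0.9659; solve J* = V/(n·D) for n: n = V/(J*·D) = 45.58/(0.9659 × 1.962) = 24.051555 rev/s
rpm = 60·n = 1443.093273

rpm = 1443.09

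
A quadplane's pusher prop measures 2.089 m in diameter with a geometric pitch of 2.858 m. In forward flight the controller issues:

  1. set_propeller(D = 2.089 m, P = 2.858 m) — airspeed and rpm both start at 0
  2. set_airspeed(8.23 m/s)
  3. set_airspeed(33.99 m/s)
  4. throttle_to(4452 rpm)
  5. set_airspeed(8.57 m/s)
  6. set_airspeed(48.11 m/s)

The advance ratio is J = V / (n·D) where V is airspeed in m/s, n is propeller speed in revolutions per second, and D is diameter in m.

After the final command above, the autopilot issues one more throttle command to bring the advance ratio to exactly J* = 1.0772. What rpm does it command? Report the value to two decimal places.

set_propeller: D = 2.089 m, P = 2.858 m (p = P/D = 1.368119); state ← (V=0, rpm=0)
set_airspeed(8.23): V ← 8.23 m/s
set_airspeed(33.99): V ← 33.99 m/s
throttle_to(4452): rpm ← 4452
set_airspeed(8.57): V ← 8.57 m/s
set_airspeed(48.11): V ← 48.11 m/s
final state: V = 48.11 m/s, rpm = 4452 → n = rpm/60 = 74.200000 rev/s
target J* = 1.0772; solve J* = V/(n·D) for n: n = V/(J*·D) = 48.11/(1.0772 × 2.089) = 21.379649 rev/s
rpm = 60·n = 1282.778944

rpm = 1282.78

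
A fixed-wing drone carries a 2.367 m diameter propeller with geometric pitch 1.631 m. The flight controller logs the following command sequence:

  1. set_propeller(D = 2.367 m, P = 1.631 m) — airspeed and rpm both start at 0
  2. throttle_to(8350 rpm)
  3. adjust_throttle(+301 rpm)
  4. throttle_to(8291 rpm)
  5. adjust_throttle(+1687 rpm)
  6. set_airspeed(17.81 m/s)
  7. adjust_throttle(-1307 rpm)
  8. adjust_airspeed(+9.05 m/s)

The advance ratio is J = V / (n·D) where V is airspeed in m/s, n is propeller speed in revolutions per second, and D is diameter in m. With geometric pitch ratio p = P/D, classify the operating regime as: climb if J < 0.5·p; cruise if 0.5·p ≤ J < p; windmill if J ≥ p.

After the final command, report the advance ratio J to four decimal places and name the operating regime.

set_propeller: D = 2.367 m, P = 1.631 m (p = P/D = 0.689058); state ← (V=0, rpm=0)
throttle_to(8350): rpm ← 8350
adjust_throttle(+301): rpm ← 8350 +301 = 8651
throttle_to(8291): rpm ← 8291
adjust_throttle(+1687): rpm ← 8291 +1687 = 9978
set_airspeed(17.81): V ← 17.81 m/s
adjust_throttle(-1307): rpm ← 9978 -1307 = 8671
adjust_airspeed(+9.05): V ← 17.81 +9.05 = 26.86 m/s
final state: V = 26.86 m/s, rpm = 8671 → n = rpm/60 = 144.516667 rev/s
J = V / (n·D) = 26.86 / (144.516667 × 2.367) = 0.078522
regime bands: climb J<0.3445 | cruise [0.3445, 0.6891) | windmill J≥0.6891
J = 0.0785 → climb

J = 0.0785, regime = climb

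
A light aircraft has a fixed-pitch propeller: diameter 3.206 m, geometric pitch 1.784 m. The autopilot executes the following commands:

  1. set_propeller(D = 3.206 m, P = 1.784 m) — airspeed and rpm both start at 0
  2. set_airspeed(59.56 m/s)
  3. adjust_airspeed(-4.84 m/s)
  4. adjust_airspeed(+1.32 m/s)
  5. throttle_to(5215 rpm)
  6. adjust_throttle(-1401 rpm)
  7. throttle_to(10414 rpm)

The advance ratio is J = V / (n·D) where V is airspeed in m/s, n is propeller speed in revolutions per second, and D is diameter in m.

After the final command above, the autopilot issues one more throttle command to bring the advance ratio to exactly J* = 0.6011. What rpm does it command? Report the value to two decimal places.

rpm = 1744.77

set_propeller: D = 3.206 m, P = 1.784 m (p = P/D = 0.556457); state ← (V=0, rpm=0)
set_airspeed(59.56): V ← 59.56 m/s
adjust_airspeed(-4.84): V ← 59.56 -4.84 = 54.72 m/s
adjust_airspeed(+1.32): V ← 54.72 +1.32 = 56.04 m/s
throttle_to(5215): rpm ← 5215
adjust_throttle(-1401): rpm ← 5215 -1401 = 3814
throttle_to(10414): rpm ← 10414
final state: V = 56.04 m/s, rpm = 10414 → n = rpm/60 = 173.566667 rev/s
target J* = 0.6011; solve J* = V/(n·D) for n: n = V/(J*·D) = 56.04/(0.6011 × 3.206) = 29.079563 rev/s
rpm = 60·n = 1744.773800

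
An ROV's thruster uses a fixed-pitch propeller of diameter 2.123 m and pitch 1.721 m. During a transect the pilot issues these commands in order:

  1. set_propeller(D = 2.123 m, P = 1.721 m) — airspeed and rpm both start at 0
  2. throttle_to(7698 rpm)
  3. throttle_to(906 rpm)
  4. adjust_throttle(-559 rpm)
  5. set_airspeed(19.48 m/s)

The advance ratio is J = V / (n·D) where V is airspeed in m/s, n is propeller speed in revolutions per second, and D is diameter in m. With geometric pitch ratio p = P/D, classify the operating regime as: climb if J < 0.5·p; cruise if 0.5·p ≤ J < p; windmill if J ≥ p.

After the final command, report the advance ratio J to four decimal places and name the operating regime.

J = 1.5866, regime = windmill

set_propeller: D = 2.123 m, P = 1.721 m (p = P/D = 0.810645); state ← (V=0, rpm=0)
throttle_to(7698): rpm ← 7698
throttle_to(906): rpm ← 906
adjust_throttle(-559): rpm ← 906 -559 = 347
set_airspeed(19.48): V ← 19.48 m/s
final state: V = 19.48 m/s, rpm = 347 → n = rpm/60 = 5.783333 rev/s
J = V / (n·D) = 19.48 / (5.783333 × 2.123) = 1.586575
regime bands: climb J<0.4053 | cruise [0.4053, 0.8106) | windmill J≥0.8106
J = 1.5866 → windmill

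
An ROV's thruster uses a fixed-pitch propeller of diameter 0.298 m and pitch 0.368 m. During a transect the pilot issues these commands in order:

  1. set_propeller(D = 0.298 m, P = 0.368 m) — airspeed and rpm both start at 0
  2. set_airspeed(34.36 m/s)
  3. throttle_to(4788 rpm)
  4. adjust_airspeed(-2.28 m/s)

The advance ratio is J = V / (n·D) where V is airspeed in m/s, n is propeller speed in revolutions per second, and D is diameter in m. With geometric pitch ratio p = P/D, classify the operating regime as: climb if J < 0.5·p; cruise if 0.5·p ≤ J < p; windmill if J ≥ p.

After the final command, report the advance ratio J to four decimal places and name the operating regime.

J = 1.3490, regime = windmill

set_propeller: D = 0.298 m, P = 0.368 m (p = P/D = 1.234899); state ← (V=0, rpm=0)
set_airspeed(34.36): V ← 34.36 m/s
throttle_to(4788): rpm ← 4788
adjust_airspeed(-2.28): V ← 34.36 -2.28 = 32.08 m/s
final state: V = 32.08 m/s, rpm = 4788 → n = rpm/60 = 79.800000 rev/s
J = V / (n·D) = 32.08 / (79.800000 × 0.298) = 1.349010
regime bands: climb J<0.6174 | cruise [0.6174, 1.2349) | windmill J≥1.2349
J = 1.3490 → windmill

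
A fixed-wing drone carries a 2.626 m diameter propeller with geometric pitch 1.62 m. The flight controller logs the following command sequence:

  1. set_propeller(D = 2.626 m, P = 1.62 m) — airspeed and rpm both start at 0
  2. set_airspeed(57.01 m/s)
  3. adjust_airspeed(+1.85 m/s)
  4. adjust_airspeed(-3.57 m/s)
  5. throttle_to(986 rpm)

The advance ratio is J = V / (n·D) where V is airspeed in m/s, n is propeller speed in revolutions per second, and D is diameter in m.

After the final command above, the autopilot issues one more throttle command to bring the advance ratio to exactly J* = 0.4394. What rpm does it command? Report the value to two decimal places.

set_propeller: D = 2.626 m, P = 1.62 m (p = P/D = 0.616908); state ← (V=0, rpm=0)
set_airspeed(57.01): V ← 57.01 m/s
adjust_airspeed(+1.85): V ← 57.01 +1.85 = 58.86 m/s
adjust_airspeed(-3.57): V ← 58.86 -3.57 = 55.29 m/s
throttle_to(986): rpm ← 986
final state: V = 55.29 m/s, rpm = 986 → n = rpm/60 = 16.433333 rev/s
target J* = 0.4394; solve J* = V/(n·D) for n: n = V/(J*·D) = 55.29/(0.4394 × 2.626) = 47.917242 rev/s
rpm = 60·n = 2875.034536

rpm = 2875.03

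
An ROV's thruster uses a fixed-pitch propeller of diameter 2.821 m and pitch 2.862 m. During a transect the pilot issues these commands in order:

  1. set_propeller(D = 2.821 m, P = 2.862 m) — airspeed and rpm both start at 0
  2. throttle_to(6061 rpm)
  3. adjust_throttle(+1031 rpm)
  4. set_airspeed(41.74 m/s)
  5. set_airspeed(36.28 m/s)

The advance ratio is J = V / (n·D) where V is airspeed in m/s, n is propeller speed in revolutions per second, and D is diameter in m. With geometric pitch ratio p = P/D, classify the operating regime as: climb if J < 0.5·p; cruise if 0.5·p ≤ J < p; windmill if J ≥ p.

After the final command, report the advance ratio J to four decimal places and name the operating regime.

J = 0.1088, regime = climb

set_propeller: D = 2.821 m, P = 2.862 m (p = P/D = 1.014534); state ← (V=0, rpm=0)
throttle_to(6061): rpm ← 6061
adjust_throttle(+1031): rpm ← 6061 +1031 = 7092
set_airspeed(41.74): V ← 41.74 m/s
set_airspeed(36.28): V ← 36.28 m/s
final state: V = 36.28 m/s, rpm = 7092 → n = rpm/60 = 118.200000 rev/s
J = V / (n·D) = 36.28 / (118.200000 × 2.821) = 0.108804
regime bands: climb J<0.5073 | cruise [0.5073, 1.0145) | windmill J≥1.0145
J = 0.1088 → climb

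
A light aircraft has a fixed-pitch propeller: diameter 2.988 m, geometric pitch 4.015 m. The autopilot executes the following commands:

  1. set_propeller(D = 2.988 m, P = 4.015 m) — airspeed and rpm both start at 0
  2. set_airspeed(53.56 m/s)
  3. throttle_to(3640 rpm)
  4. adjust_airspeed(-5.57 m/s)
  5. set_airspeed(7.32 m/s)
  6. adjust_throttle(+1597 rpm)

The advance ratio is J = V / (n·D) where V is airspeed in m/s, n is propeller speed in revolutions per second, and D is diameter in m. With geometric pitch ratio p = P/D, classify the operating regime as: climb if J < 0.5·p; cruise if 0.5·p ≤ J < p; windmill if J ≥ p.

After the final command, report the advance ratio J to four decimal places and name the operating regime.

set_propeller: D = 2.988 m, P = 4.015 m (p = P/D = 1.343708); state ← (V=0, rpm=0)
set_airspeed(53.56): V ← 53.56 m/s
throttle_to(3640): rpm ← 3640
adjust_airspeed(-5.57): V ← 53.56 -5.57 = 47.99 m/s
set_airspeed(7.32): V ← 7.32 m/s
adjust_throttle(+1597): rpm ← 3640 +1597 = 5237
final state: V = 7.32 m/s, rpm = 5237 → n = rpm/60 = 87.283333 rev/s
J = V / (n·D) = 7.32 / (87.283333 × 2.988) = 0.028067
regime bands: climb J<0.6719 | cruise [0.6719, 1.3437) | windmill J≥1.3437
J = 0.0281 → climb

J = 0.0281, regime = climb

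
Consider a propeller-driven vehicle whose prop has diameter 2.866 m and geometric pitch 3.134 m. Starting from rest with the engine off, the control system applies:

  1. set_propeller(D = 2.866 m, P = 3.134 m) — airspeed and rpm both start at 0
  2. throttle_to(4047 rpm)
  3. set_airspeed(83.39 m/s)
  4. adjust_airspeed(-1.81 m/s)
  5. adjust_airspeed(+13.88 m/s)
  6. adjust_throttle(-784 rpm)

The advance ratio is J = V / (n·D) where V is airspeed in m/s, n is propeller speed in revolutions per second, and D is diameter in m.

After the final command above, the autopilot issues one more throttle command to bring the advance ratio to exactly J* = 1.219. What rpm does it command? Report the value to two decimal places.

rpm = 1639.43

set_propeller: D = 2.866 m, P = 3.134 m (p = P/D = 1.093510); state ← (V=0, rpm=0)
throttle_to(4047): rpm ← 4047
set_airspeed(83.39): V ← 83.39 m/s
adjust_airspeed(-1.81): V ← 83.39 -1.81 = 81.58 m/s
adjust_airspeed(+13.88): V ← 81.58 +13.88 = 95.46 m/s
adjust_throttle(-784): rpm ← 4047 -784 = 3263
final state: V = 95.46 m/s, rpm = 3263 → n = rpm/60 = 54.383333 rev/s
target J* = 1.219; solve J* = V/(n·D) for n: n = V/(J*·D) = 95.46/(1.219 × 2.866) = 27.323828 rev/s
rpm = 60·n = 1639.429663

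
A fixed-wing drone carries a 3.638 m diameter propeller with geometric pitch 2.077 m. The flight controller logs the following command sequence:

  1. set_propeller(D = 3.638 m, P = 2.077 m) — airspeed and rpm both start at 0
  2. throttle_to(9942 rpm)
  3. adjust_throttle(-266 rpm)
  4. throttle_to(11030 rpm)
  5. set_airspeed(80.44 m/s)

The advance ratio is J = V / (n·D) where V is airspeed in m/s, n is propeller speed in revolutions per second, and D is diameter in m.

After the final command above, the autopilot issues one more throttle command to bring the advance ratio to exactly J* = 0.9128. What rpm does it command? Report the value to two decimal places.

rpm = 1453.40

set_propeller: D = 3.638 m, P = 2.077 m (p = P/D = 0.570918); state ← (V=0, rpm=0)
throttle_to(9942): rpm ← 9942
adjust_throttle(-266): rpm ← 9942 -266 = 9676
throttle_to(11030): rpm ← 11030
set_airspeed(80.44): V ← 80.44 m/s
final state: V = 80.44 m/s, rpm = 11030 → n = rpm/60 = 183.833333 rev/s
target J* = 0.9128; solve J* = V/(n·D) for n: n = V/(J*·D) = 80.44/(0.9128 × 3.638) = 24.223324 rev/s
rpm = 60·n = 1453.399432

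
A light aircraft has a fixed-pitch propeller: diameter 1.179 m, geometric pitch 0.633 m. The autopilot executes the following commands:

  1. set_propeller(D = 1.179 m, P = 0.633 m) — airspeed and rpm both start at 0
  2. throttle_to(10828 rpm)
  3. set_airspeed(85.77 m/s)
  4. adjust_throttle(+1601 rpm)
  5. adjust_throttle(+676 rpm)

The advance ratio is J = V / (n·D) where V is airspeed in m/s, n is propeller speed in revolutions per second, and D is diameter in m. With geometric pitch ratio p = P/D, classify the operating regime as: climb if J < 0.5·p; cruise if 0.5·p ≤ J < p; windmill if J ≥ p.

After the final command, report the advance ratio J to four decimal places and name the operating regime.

set_propeller: D = 1.179 m, P = 0.633 m (p = P/D = 0.536896); state ← (V=0, rpm=0)
throttle_to(10828): rpm ← 10828
set_airspeed(85.77): V ← 85.77 m/s
adjust_throttle(+1601): rpm ← 10828 +1601 = 12429
adjust_throttle(+676): rpm ← 12429 +676 = 13105
final state: V = 85.77 m/s, rpm = 13105 → n = rpm/60 = 218.416667 rev/s
J = V / (n·D) = 85.77 / (218.416667 × 1.179) = 0.333070
regime bands: climb J<0.2684 | cruise [0.2684, 0.5369) | windmill J≥0.5369
J = 0.3331 → cruise

J = 0.3331, regime = cruise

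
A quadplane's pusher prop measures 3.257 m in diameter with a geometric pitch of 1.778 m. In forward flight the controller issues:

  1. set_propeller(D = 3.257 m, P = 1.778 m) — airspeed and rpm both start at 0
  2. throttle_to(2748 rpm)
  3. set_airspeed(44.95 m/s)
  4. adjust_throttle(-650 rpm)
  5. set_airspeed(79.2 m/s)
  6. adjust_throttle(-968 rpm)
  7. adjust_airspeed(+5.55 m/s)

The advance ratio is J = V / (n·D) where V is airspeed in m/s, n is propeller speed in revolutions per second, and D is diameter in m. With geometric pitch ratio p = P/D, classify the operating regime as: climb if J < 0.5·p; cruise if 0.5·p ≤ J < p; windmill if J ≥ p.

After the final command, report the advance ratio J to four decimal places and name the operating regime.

set_propeller: D = 3.257 m, P = 1.778 m (p = P/D = 0.545901); state ← (V=0, rpm=0)
throttle_to(2748): rpm ← 2748
set_airspeed(44.95): V ← 44.95 m/s
adjust_throttle(-650): rpm ← 2748 -650 = 2098
set_airspeed(79.2): V ← 79.2 m/s
adjust_throttle(-968): rpm ← 2098 -968 = 1130
adjust_airspeed(+5.55): V ← 79.2 +5.55 = 84.75 m/s
final state: V = 84.75 m/s, rpm = 1130 → n = rpm/60 = 18.833333 rev/s
J = V / (n·D) = 84.75 / (18.833333 × 3.257) = 1.381640
regime bands: climb J<0.2730 | cruise [0.2730, 0.5459) | windmill J≥0.5459
J = 1.3816 → windmill

J = 1.3816, regime = windmill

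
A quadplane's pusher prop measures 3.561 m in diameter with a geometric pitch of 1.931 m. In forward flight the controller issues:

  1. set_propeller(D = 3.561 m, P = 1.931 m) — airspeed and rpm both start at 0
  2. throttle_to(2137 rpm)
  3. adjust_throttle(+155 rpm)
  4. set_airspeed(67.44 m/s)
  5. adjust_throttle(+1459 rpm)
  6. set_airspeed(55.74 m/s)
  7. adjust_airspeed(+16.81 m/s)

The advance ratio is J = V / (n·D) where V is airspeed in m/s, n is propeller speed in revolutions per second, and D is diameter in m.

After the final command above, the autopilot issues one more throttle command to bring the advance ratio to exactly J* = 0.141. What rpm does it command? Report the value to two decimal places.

set_propeller: D = 3.561 m, P = 1.931 m (p = P/D = 0.542263); state ← (V=0, rpm=0)
throttle_to(2137): rpm ← 2137
adjust_throttle(+155): rpm ← 2137 +155 = 2292
set_airspeed(67.44): V ← 67.44 m/s
adjust_throttle(+1459): rpm ← 2292 +1459 = 3751
set_airspeed(55.74): V ← 55.74 m/s
adjust_airspeed(+16.81): V ← 55.74 +16.81 = 72.55 m/s
final state: V = 72.55 m/s, rpm = 3751 → n = rpm/60 = 62.516667 rev/s
target J* = 0.141; solve J* = V/(n·D) for n: n = V/(J*·D) = 72.55/(0.141 × 3.561) = 144.492841 rev/s
rpm = 60·n = 8669.570465

rpm = 8669.57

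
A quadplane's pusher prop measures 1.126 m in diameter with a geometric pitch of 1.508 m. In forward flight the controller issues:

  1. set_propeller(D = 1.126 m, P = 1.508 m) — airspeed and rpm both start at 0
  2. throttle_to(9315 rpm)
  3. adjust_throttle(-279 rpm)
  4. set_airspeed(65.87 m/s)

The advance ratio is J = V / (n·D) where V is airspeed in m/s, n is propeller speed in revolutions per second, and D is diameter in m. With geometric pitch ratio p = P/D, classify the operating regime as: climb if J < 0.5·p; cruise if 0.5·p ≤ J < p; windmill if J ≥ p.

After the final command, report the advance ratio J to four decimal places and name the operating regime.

J = 0.3884, regime = climb

set_propeller: D = 1.126 m, P = 1.508 m (p = P/D = 1.339254); state ← (V=0, rpm=0)
throttle_to(9315): rpm ← 9315
adjust_throttle(-279): rpm ← 9315 -279 = 9036
set_airspeed(65.87): V ← 65.87 m/s
final state: V = 65.87 m/s, rpm = 9036 → n = rpm/60 = 150.600000 rev/s
J = V / (n·D) = 65.87 / (150.600000 × 1.126) = 0.388440
regime bands: climb J<0.6696 | cruise [0.6696, 1.3393) | windmill J≥1.3393
J = 0.3884 → climb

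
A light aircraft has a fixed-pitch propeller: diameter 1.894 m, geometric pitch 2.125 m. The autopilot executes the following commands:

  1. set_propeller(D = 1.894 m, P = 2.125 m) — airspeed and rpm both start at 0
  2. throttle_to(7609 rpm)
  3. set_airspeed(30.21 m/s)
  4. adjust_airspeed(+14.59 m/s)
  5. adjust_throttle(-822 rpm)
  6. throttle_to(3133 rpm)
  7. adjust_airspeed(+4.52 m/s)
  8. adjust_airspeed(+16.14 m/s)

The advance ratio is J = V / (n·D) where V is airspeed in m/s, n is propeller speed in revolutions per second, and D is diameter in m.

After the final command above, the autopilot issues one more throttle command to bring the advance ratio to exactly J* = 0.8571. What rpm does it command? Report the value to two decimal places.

rpm = 2419.45

set_propeller: D = 1.894 m, P = 2.125 m (p = P/D = 1.121964); state ← (V=0, rpm=0)
throttle_to(7609): rpm ← 7609
set_airspeed(30.21): V ← 30.21 m/s
adjust_airspeed(+14.59): V ← 30.21 +14.59 = 44.8 m/s
adjust_throttle(-822): rpm ← 7609 -822 = 6787
throttle_to(3133): rpm ← 3133
adjust_airspeed(+4.52): V ← 44.8 +4.52 = 49.32 m/s
adjust_airspeed(+16.14): V ← 49.32 +16.14 = 65.46 m/s
final state: V = 65.46 m/s, rpm = 3133 → n = rpm/60 = 52.216667 rev/s
target J* = 0.8571; solve J* = V/(n·D) for n: n = V/(J*·D) = 65.46/(0.8571 × 1.894) = 40.324086 rev/s
rpm = 60·n = 2419.445154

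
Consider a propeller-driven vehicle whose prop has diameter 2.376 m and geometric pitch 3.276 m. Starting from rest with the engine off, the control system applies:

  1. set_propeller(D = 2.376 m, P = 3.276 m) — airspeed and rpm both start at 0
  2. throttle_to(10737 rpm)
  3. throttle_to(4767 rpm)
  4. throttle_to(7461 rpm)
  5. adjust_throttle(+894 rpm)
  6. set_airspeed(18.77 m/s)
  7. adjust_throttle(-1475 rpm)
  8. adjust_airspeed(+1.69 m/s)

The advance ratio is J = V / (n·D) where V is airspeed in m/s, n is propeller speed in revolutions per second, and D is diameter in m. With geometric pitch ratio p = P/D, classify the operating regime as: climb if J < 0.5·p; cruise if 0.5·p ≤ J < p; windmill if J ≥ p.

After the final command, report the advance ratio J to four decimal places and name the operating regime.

set_propeller: D = 2.376 m, P = 3.276 m (p = P/D = 1.378788); state ← (V=0, rpm=0)
throttle_to(10737): rpm ← 10737
throttle_to(4767): rpm ← 4767
throttle_to(7461): rpm ← 7461
adjust_throttle(+894): rpm ← 7461 +894 = 8355
set_airspeed(18.77): V ← 18.77 m/s
adjust_throttle(-1475): rpm ← 8355 -1475 = 6880
adjust_airspeed(+1.69): V ← 18.77 +1.69 = 20.46 m/s
final state: V = 20.46 m/s, rpm = 6880 → n = rpm/60 = 114.666667 rev/s
J = V / (n·D) = 20.46 / (114.666667 × 2.376) = 0.075097
regime bands: climb J<0.6894 | cruise [0.6894, 1.3788) | windmill J≥1.3788
J = 0.0751 → climb

J = 0.0751, regime = climb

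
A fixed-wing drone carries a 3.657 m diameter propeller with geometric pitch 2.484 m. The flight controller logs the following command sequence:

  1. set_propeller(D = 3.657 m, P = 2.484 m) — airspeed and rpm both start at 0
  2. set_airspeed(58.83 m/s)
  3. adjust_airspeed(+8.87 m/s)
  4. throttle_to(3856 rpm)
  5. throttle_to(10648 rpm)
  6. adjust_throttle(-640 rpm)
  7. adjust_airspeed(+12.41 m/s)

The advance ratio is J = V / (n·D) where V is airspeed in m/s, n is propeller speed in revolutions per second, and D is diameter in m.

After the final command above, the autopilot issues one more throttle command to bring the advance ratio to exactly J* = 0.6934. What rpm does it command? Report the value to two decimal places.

set_propeller: D = 3.657 m, P = 2.484 m (p = P/D = 0.679245); state ← (V=0, rpm=0)
set_airspeed(58.83): V ← 58.83 m/s
adjust_airspeed(+8.87): V ← 58.83 +8.87 = 67.7 m/s
throttle_to(3856): rpm ← 3856
throttle_to(10648): rpm ← 10648
adjust_throttle(-640): rpm ← 10648 -640 = 10008
adjust_airspeed(+12.41): V ← 67.7 +12.41 = 80.11 m/s
final state: V = 80.11 m/s, rpm = 10008 → n = rpm/60 = 166.800000 rev/s
target J* = 0.6934; solve J* = V/(n·D) for n: n = V/(J*·D) = 80.11/(0.6934 × 3.657) = 31.592059 rev/s
rpm = 60·n = 1895.523550

rpm = 1895.52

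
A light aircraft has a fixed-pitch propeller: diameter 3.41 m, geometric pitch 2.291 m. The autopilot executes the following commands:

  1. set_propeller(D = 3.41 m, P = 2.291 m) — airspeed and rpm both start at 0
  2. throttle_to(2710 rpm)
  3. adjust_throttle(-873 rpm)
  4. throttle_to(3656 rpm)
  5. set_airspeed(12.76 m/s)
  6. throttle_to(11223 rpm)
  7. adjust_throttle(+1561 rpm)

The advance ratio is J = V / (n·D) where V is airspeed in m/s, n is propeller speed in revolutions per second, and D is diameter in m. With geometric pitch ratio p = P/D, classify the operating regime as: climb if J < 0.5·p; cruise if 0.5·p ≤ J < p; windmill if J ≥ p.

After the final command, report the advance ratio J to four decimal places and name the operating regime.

J = 0.0176, regime = climb

set_propeller: D = 3.41 m, P = 2.291 m (p = P/D = 0.671848); state ← (V=0, rpm=0)
throttle_to(2710): rpm ← 2710
adjust_throttle(-873): rpm ← 2710 -873 = 1837
throttle_to(3656): rpm ← 3656
set_airspeed(12.76): V ← 12.76 m/s
throttle_to(11223): rpm ← 11223
adjust_throttle(+1561): rpm ← 11223 +1561 = 12784
final state: V = 12.76 m/s, rpm = 12784 → n = rpm/60 = 213.066667 rev/s
J = V / (n·D) = 12.76 / (213.066667 × 3.41) = 0.017562
regime bands: climb J<0.3359 | cruise [0.3359, 0.6718) | windmill J≥0.6718
J = 0.0176 → climb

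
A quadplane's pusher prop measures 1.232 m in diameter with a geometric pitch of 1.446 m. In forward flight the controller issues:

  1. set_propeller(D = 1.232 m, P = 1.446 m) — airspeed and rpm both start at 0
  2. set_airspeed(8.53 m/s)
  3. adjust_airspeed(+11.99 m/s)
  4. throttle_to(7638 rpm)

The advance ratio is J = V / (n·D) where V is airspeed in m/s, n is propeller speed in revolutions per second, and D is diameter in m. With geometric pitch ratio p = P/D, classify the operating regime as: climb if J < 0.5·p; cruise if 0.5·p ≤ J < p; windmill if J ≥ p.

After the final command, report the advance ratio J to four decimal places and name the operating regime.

J = 0.1308, regime = climb

set_propeller: D = 1.232 m, P = 1.446 m (p = P/D = 1.173701); state ← (V=0, rpm=0)
set_airspeed(8.53): V ← 8.53 m/s
adjust_airspeed(+11.99): V ← 8.53 +11.99 = 20.52 m/s
throttle_to(7638): rpm ← 7638
final state: V = 20.52 m/s, rpm = 7638 → n = rpm/60 = 127.300000 rev/s
J = V / (n·D) = 20.52 / (127.300000 × 1.232) = 0.130839
regime bands: climb J<0.5869 | cruise [0.5869, 1.1737) | windmill J≥1.1737
J = 0.1308 → climb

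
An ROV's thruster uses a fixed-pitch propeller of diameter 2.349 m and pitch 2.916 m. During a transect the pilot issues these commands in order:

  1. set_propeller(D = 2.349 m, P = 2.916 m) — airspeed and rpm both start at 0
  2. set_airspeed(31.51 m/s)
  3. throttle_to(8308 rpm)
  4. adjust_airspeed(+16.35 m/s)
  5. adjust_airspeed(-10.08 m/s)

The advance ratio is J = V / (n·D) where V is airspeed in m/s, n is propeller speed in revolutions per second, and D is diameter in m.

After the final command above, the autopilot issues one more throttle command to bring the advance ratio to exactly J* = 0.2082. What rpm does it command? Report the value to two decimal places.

rpm = 4635.00

set_propeller: D = 2.349 m, P = 2.916 m (p = P/D = 1.241379); state ← (V=0, rpm=0)
set_airspeed(31.51): V ← 31.51 m/s
throttle_to(8308): rpm ← 8308
adjust_airspeed(+16.35): V ← 31.51 +16.35 = 47.86 m/s
adjust_airspeed(-10.08): V ← 47.86 -10.08 = 37.78 m/s
final state: V = 37.78 m/s, rpm = 8308 → n = rpm/60 = 138.466667 rev/s
target J* = 0.2082; solve J* = V/(n·D) for n: n = V/(J*·D) = 37.78/(0.2082 × 2.349) = 77.249951 rev/s
rpm = 60·n = 4634.997049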